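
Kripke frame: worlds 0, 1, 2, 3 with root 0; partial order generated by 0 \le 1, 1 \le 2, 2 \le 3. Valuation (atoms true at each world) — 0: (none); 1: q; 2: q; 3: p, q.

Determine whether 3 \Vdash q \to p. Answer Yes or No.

Yes

3 \Vdash q \to p: every world accessible from 3 that forces q (namely 3) also forces p.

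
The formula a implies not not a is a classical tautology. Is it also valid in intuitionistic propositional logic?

Yes

This is double-negation introduction, which is intuitionistically derivable.
If a world forces a then every accessible world forces a (persistence), so none forces not a; hence not not a.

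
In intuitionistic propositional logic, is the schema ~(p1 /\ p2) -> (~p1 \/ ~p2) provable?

This is the constructively invalid direction of De Morgan's law for conjunction, which is not intuitionistically valid.
A Kripke countermodel: worlds w0, w1, w2; order generated by w0 <= w1, w0 <= w2; atoms true at each world — w0:{}; w1:{p1}; w2:{p2}.
w0 ||-/- ~(p1 /\ p2) -> (~p1 \/ ~p2): already at w0 itself, w0 ||- ~(p1 /\ p2) but w0 ||-/- ~p1 \/ ~p2.
w0 ||-/- ~p1 \/ ~p2: neither disjunct is forced at w0.
w0 ||-/- ~p1 since w1 is accessible from w0 and w1 ||- p1.
So the root w0 does not force the formula.

No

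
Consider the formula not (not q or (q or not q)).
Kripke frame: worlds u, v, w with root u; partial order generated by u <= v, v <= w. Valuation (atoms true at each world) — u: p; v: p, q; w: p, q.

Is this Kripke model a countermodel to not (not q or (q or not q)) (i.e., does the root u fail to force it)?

u does not force not (not q or (q or not q)) since v is accessible from u and v forces not q or (q or not q).
v forces not q or (q or not q) via the disjunct q or not q.
So the root u does not force not (not q or (q or not q)); the model is a countermodel.

Yes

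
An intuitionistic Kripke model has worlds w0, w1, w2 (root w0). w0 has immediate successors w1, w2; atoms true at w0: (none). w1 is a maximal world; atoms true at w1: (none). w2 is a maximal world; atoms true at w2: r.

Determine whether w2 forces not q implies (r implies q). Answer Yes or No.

w2 does not force not q implies (r implies q): already at w2 itself, w2 forces not q but w2 does not force r implies q.
w2 does not force r implies q: already at w2 itself, w2 forces r but w2 does not force q.
w2 lacks atom q, so w2 does not force q.

No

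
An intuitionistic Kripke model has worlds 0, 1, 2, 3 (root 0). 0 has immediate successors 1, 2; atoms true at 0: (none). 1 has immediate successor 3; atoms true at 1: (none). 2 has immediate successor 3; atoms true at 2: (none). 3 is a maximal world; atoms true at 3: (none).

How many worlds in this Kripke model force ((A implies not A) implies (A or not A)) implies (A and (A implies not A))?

0: does not force it — 0 does not force ((A implies not A) implies (A or not A)) implies (A and (A implies not A)): already at 0 itself, 0 forces (A implies not A) implies (A or not A) but 0 does not force A and (A implies not A).
1: does not force it — 1 does not force ((A implies not A) implies (A or not A)) implies (A and (A implies not A)): already at 1 itself, 1 forces (A implies not A) implies (A or not A) but 1 does not force A and (A implies not A).
2: does not force it.
3: does not force it.
Worlds forcing the formula: { }.

0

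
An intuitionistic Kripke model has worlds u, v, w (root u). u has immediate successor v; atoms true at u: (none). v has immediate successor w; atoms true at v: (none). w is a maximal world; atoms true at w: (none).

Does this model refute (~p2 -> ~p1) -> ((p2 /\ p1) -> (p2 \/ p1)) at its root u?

No

u ||- (~p2 -> ~p1) -> ((p2 /\ p1) -> (p2 \/ p1)): every world accessible from u that forces ~p2 -> ~p1 (namely u, v, w) also forces (p2 /\ p1) -> (p2 \/ p1).
So the root u forces (~p2 -> ~p1) -> ((p2 /\ p1) -> (p2 \/ p1)); the model is not a countermodel.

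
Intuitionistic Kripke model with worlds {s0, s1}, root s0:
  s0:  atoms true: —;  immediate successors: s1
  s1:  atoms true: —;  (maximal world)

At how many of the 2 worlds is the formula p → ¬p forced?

s0: forces it.
s1: forces it.
Worlds forcing the formula: {s0, s1}.

2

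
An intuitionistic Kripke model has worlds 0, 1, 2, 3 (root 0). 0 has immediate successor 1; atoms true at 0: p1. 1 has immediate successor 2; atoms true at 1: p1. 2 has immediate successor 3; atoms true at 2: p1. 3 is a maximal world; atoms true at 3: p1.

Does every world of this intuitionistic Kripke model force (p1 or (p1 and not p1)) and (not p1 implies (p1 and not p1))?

0 forces (p1 or (p1 and not p1)) and (not p1 implies (p1 and not p1)) since 0 forces both conjuncts.
Since the root 0 forces (p1 or (p1 and not p1)) and (not p1 implies (p1 and not p1)) and forcing is persistent (monotone upward), every world forces it.

Yes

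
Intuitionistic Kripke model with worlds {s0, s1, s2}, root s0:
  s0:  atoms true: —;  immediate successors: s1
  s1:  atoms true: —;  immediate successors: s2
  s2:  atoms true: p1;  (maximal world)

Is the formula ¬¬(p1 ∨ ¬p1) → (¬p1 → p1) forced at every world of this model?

s0 ⊩ ¬¬(p1 ∨ ¬p1) → (¬p1 → p1): every world accessible from s0 that forces ¬¬(p1 ∨ ¬p1) (namely s0, s1, s2) also forces ¬p1 → p1.
Since the root s0 forces ¬¬(p1 ∨ ¬p1) → (¬p1 → p1) and forcing is persistent (monotone upward), every world forces it.

Yes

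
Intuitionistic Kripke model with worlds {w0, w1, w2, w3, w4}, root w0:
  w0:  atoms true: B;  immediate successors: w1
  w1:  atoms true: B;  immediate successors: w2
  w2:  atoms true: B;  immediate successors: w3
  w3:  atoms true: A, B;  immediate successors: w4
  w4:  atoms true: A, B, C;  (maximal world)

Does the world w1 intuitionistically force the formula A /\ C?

No

w1 ||-/- A /\ C since w1 fails A.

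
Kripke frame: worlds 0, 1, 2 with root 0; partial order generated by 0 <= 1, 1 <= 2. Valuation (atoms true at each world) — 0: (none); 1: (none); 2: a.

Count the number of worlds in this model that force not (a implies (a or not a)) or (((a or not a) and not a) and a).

0: does not force it — 0 does not force not (a implies (a or not a)) or (((a or not a) and not a) and a): neither disjunct is forced at 0.
1: does not force it.
2: does not force it.
Worlds forcing the formula: { }.

0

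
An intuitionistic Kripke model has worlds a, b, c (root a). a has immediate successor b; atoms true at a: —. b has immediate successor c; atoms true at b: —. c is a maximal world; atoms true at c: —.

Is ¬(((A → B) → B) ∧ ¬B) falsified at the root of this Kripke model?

No

a ⊩ ¬(((A → B) → B) ∧ ¬B): no world accessible from a forces ((A → B) → B) ∧ ¬B.
So the root a forces ¬(((A → B) → B) ∧ ¬B); the model is not a countermodel.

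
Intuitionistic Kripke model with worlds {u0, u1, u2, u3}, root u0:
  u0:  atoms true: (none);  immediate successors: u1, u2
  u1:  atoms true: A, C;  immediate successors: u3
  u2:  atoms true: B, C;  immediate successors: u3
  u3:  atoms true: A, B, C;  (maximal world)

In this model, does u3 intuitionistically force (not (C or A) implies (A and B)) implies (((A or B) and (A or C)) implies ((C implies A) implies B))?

u3 forces (not (C or A) implies (A and B)) implies (((A or B) and (A or C)) implies ((C implies A) implies B)): every world accessible from u3 that forces not (C or A) implies (A and B) (namely u3) also forces ((A or B) and (A or C)) implies ((C implies A) implies B).

Yes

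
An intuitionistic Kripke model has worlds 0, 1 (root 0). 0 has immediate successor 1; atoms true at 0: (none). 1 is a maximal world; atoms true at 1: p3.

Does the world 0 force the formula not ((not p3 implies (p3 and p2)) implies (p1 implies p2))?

No

0 does not force not ((not p3 implies (p3 and p2)) implies (p1 implies p2)) since 0 is accessible from 0 and 0 forces (not p3 implies (p3 and p2)) implies (p1 implies p2).
0 forces (not p3 implies (p3 and p2)) implies (p1 implies p2): every world accessible from 0 that forces not p3 implies (p3 and p2) (namely 0, 1) also forces p1 implies p2.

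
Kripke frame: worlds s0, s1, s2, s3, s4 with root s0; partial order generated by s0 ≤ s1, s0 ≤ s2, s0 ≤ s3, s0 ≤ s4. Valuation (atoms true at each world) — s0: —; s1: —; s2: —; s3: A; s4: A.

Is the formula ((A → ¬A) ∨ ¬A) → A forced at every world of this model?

No

Not every world: s0 ⊮ ((A → ¬A) ∨ ¬A) → A.
s0 ⊮ ((A → ¬A) ∨ ¬A) → A: at the accessible world s1, s1 ⊩ (A → ¬A) ∨ ¬A but s1 ⊮ A.
s1 lacks atom A, so s1 ⊮ A.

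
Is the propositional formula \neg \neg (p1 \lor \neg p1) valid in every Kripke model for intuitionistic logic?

This is the double negation of excluded middle, which is intuitionistically derivable.
Assuming \neg (p1 \lor \neg p1): from p1 we'd get p1 \lor \neg p1, so \neg p1; but then p1 \lor \neg p1 again — contradiction. Hence \neg \neg (p1 \lor \neg p1).

Yes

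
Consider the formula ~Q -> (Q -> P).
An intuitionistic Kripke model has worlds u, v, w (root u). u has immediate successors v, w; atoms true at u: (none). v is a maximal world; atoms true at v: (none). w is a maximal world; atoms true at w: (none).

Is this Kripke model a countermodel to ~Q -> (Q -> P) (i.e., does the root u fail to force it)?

u ||- ~Q -> (Q -> P): every world accessible from u that forces ~Q (namely u, v, w) also forces Q -> P.
So the root u forces ~Q -> (Q -> P); the model is not a countermodel.

No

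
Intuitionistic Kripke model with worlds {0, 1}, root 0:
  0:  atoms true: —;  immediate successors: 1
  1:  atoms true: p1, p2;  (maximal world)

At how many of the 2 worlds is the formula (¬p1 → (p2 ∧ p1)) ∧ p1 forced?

1

0: does not force it — 0 ⊮ (¬p1 → (p2 ∧ p1)) ∧ p1 since 0 fails p1.
1: forces it.
Worlds forcing the formula: {1}.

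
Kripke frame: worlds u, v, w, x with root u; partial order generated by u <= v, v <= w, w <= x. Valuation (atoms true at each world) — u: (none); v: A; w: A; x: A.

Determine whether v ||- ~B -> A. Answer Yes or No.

v ||- ~B -> A: every world accessible from v that forces ~B (namely v, w, x) also forces A.

Yes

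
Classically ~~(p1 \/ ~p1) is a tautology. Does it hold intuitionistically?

Yes

This is the double negation of excluded middle, which is intuitionistically derivable.
Assuming ~(p1 \/ ~p1): from p1 we'd get p1 \/ ~p1, so ~p1; but then p1 \/ ~p1 again — contradiction. Hence ~~(p1 \/ ~p1).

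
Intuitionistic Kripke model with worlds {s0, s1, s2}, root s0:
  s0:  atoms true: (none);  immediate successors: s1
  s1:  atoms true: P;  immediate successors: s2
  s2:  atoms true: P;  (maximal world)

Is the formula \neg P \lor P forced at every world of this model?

No

Not every world: s0 \nVdash \neg P \lor P.
s0 \nVdash \neg P \lor P: neither disjunct is forced at s0.
s0 \nVdash \neg P since s1 is accessible from s0 and s1 \Vdash P.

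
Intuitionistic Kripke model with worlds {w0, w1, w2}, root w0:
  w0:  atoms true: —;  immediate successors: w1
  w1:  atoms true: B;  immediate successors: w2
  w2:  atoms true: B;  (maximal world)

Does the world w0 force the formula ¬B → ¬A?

w0 ⊩ ¬B → ¬A vacuously: no world accessible from w0 forces the antecedent ¬B.

Yes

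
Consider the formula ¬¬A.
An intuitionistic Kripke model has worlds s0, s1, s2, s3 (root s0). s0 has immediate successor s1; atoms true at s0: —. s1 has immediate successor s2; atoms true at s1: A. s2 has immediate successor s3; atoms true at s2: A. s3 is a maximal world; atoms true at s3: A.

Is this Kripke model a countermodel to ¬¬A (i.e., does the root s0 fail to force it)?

s0 ⊩ ¬¬A: no world accessible from s0 forces ¬A.
So the root s0 forces ¬¬A; the model is not a countermodel.

No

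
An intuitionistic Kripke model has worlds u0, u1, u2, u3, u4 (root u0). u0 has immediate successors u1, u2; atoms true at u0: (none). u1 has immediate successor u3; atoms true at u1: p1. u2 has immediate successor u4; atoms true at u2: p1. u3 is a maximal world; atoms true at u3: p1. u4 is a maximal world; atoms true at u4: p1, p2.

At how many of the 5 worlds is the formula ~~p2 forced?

u0: does not force it — u0 ||-/- ~~p2 since u1 is accessible from u0 and u1 ||- ~p2.
u1: does not force it — u1 ||-/- ~~p2 since u1 is accessible from u1 and u1 ||- ~p2.
u2: forces it.
u3: does not force it — u3 ||-/- ~~p2 since u3 is accessible from u3 and u3 ||- ~p2.
u4: forces it.
Worlds forcing the formula: {u2, u4}.

2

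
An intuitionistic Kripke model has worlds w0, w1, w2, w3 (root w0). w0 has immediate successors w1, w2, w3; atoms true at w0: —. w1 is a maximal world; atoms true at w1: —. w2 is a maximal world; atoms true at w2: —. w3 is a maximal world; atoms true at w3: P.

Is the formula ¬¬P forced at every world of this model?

Not every world: w0 ⊮ ¬¬P.
w0 ⊮ ¬¬P since w1 is accessible from w0 and w1 ⊩ ¬P.
w1 ⊩ ¬P: no world accessible from w1 forces P.

No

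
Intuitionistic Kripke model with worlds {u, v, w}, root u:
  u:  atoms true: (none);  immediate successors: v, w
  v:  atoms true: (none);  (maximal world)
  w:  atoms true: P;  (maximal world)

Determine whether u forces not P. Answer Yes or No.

No

u does not force not P since w is accessible from u and w forces P.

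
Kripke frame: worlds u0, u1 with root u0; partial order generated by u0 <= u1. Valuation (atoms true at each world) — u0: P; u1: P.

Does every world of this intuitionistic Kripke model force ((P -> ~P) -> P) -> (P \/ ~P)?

Yes

u0 ||- ((P -> ~P) -> P) -> (P \/ ~P): every world accessible from u0 that forces (P -> ~P) -> P (namely u0, u1) also forces P \/ ~P.
Since the root u0 forces ((P -> ~P) -> P) -> (P \/ ~P) and forcing is persistent (monotone upward), every world forces it.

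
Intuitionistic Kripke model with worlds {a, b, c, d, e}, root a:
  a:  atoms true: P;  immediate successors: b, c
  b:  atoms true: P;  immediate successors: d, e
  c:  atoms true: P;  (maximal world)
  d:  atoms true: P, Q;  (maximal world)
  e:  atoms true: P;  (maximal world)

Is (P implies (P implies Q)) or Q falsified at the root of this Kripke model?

a does not force (P implies (P implies Q)) or Q: neither disjunct is forced at a.
a does not force P implies (P implies Q): already at a itself, a forces P but a does not force P implies Q.
a does not force P implies Q: already at a itself, a forces P but a does not force Q.
a lacks atom Q, so a does not force Q.
So the root a does not force (P implies (P implies Q)) or Q; the model is a countermodel.

Yes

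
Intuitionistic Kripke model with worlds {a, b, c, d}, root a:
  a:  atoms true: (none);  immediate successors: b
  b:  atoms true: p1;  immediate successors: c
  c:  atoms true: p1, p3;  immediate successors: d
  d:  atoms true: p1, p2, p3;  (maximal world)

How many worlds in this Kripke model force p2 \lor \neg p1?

1

a: does not force it — a \nVdash p2 \lor \neg p1: neither disjunct is forced at a.
b: does not force it.
c: does not force it.
d: forces it.
Worlds forcing the formula: {d}.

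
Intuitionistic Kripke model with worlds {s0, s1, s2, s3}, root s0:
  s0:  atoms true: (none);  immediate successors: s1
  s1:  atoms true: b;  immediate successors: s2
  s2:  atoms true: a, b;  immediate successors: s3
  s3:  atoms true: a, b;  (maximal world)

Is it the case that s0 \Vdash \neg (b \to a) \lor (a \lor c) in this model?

No

s0 \nVdash \neg (b \to a) \lor (a \lor c): neither disjunct is forced at s0.
s0 \nVdash \neg (b \to a) since s2 is accessible from s0 and s2 \Vdash b \to a.
s2 \Vdash b \to a: every world accessible from s2 that forces b (namely s2, s3) also forces a.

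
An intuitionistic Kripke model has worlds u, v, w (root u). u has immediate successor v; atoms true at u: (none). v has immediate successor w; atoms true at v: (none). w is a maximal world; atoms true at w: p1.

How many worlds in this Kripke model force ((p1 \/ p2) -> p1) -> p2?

u: does not force it — u ||-/- ((p1 \/ p2) -> p1) -> p2: already at u itself, u ||- (p1 \/ p2) -> p1 but u ||-/- p2.
v: does not force it — v ||-/- ((p1 \/ p2) -> p1) -> p2: already at v itself, v ||- (p1 \/ p2) -> p1 but v ||-/- p2.
w: does not force it.
Worlds forcing the formula: { }.

0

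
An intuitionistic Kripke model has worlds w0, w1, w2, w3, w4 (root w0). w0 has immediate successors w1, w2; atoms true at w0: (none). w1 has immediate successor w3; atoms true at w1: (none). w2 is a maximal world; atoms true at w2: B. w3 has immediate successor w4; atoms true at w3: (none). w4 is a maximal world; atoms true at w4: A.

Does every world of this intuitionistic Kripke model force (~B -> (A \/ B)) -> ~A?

No

Not every world: w0 ||-/- (~B -> (A \/ B)) -> ~A.
w0 ||-/- (~B -> (A \/ B)) -> ~A: at the accessible world w4, w4 ||- ~B -> (A \/ B) but w4 ||-/- ~A.
w4 ||-/- ~A since w4 is accessible from w4 and w4 ||- A.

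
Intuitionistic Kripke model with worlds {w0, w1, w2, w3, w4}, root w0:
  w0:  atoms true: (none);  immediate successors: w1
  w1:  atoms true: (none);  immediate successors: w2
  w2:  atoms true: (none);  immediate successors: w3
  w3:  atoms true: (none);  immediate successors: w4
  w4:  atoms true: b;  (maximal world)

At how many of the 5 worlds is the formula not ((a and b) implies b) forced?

0

w0: does not force it — w0 does not force not ((a and b) implies b) since w0 is accessible from w0 and w0 forces (a and b) implies b.
w1: does not force it — w1 does not force not ((a and b) implies b) since w1 is accessible from w1 and w1 forces (a and b) implies b.
w2: does not force it.
w3: does not force it.
w4: does not force it.
Worlds forcing the formula: { }.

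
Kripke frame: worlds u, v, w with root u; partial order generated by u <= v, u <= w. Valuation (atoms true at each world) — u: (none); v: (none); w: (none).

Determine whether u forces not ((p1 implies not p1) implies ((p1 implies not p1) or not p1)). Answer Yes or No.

No

u does not force not ((p1 implies not p1) implies ((p1 implies not p1) or not p1)) since u is accessible from u and u forces (p1 implies not p1) implies ((p1 implies not p1) or not p1).
u forces (p1 implies not p1) implies ((p1 implies not p1) or not p1): every world accessible from u that forces p1 implies not p1 (namely u, v, w) also forces (p1 implies not p1) or not p1.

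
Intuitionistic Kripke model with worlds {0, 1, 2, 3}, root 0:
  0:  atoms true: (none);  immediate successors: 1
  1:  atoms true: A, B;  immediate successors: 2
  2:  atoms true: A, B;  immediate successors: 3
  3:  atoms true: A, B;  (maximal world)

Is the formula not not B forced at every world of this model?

Yes

0 forces not not B: no world accessible from 0 forces not B.
Since the root 0 forces not not B and forcing is persistent (monotone upward), every world forces it.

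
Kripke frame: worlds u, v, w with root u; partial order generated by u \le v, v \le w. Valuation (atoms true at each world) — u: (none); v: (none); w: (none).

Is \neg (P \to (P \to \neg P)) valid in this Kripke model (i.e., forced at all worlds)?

No

Not every world: u \nVdash \neg (P \to (P \to \neg P)).
u \nVdash \neg (P \to (P \to \neg P)) since u is accessible from u and u \Vdash P \to (P \to \neg P).
u \Vdash P \to (P \to \neg P) vacuously: no world accessible from u forces the antecedent P.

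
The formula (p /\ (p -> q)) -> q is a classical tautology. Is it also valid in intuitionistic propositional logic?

Yes

This is modus ponens in implicational form, which is intuitionistically derivable.
If a world forces p and p -> q, then applying the implication at that world (which is accessible from itself) gives q.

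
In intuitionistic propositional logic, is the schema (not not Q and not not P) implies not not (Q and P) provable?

Yes

This is the distribution of double negation over conjunction, which is intuitionistically derivable.
Assume not not Q, not not P, and not (Q and P). From Q we'd get not P (since Q and P is refuted), contradicting not not P; so not Q, contradicting not not Q.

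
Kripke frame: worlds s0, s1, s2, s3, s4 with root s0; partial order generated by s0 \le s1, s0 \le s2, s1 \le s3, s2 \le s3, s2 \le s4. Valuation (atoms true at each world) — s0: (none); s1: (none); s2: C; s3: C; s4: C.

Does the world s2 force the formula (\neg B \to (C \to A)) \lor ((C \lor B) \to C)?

s2 \Vdash (\neg B \to (C \to A)) \lor ((C \lor B) \to C) via the disjunct (C \lor B) \to C.

Yes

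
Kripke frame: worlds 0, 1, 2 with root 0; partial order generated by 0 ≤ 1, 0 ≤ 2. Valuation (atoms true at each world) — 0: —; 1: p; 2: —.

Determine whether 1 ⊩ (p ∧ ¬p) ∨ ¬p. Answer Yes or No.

No

1 ⊮ (p ∧ ¬p) ∨ ¬p: neither disjunct is forced at 1.
1 ⊮ p ∧ ¬p since 1 fails ¬p.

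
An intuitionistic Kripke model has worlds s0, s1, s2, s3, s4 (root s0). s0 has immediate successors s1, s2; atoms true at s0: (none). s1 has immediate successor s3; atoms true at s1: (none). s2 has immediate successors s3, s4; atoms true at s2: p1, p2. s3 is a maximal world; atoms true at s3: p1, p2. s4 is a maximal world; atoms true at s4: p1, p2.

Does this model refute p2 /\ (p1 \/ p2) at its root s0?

Yes

s0 ||-/- p2 /\ (p1 \/ p2) since s0 fails p2.
So the root s0 does not force p2 /\ (p1 \/ p2); the model is a countermodel.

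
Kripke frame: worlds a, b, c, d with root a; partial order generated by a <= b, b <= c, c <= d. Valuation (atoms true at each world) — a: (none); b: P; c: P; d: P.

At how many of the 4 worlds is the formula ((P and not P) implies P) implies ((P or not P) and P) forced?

a: does not force it — a does not force ((P and not P) implies P) implies ((P or not P) and P): already at a itself, a forces (P and not P) implies P but a does not force (P or not P) and P.
b: forces it.
c: forces it.
d: forces it.
Worlds forcing the formula: {b, c, d}.

3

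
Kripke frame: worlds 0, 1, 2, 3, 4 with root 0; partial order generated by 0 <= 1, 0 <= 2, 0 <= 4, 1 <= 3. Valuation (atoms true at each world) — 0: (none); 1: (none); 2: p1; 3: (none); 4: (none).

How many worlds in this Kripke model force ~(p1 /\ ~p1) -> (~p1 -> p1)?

1

0: does not force it — 0 ||-/- ~(p1 /\ ~p1) -> (~p1 -> p1): already at 0 itself, 0 ||- ~(p1 /\ ~p1) but 0 ||-/- ~p1 -> p1.
1: does not force it — 1 ||-/- ~(p1 /\ ~p1) -> (~p1 -> p1): already at 1 itself, 1 ||- ~(p1 /\ ~p1) but 1 ||-/- ~p1 -> p1.
2: forces it.
3: does not force it.
4: does not force it.
Worlds forcing the formula: {2}.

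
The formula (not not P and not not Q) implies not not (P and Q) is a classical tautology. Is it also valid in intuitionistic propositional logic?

This is the distribution of double negation over conjunction, which is intuitionistically derivable.
Assume not not P, not not Q, and not (P and Q). From P we'd get not Q (since P and Q is refuted), contradicting not not Q; so not P, contradicting not not P.

Yes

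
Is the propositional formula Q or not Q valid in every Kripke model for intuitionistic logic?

No

This is the law of excluded middle, which is not intuitionistically valid.
A Kripke countermodel: worlds a, b; order generated by a <= b; atoms true at each world — a:{}; b:{Q}.
a does not force Q or not Q: neither disjunct is forced at a.
a lacks atom Q, so a does not force Q.
So the root a does not force the formula.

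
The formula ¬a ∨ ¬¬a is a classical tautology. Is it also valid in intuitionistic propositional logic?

This is the weak law of excluded middle, which is not intuitionistically valid.
A Kripke countermodel: worlds s0, s1, s2; order generated by s0 ≤ s1, s0 ≤ s2; atoms true at each world — s0:{}; s1:{a}; s2:{}.
s0 ⊮ ¬a ∨ ¬¬a: neither disjunct is forced at s0.
s0 ⊮ ¬a since s1 is accessible from s0 and s1 ⊩ a.
So the root s0 does not force the formula.

No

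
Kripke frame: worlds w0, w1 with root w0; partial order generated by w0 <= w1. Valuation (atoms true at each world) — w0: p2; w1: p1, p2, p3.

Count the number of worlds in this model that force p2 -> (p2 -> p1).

w0: does not force it — w0 ||-/- p2 -> (p2 -> p1): already at w0 itself, w0 ||- p2 but w0 ||-/- p2 -> p1.
w1: forces it.
Worlds forcing the formula: {w1}.

1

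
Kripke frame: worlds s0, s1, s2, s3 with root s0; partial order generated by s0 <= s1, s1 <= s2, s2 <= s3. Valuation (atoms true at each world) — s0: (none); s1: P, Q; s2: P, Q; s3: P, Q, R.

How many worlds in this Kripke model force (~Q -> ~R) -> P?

3

s0: does not force it — s0 ||-/- (~Q -> ~R) -> P: already at s0 itself, s0 ||- ~Q -> ~R but s0 ||-/- P.
s1: forces it.
s2: forces it.
s3: forces it.
Worlds forcing the formula: {s1, s2, s3}.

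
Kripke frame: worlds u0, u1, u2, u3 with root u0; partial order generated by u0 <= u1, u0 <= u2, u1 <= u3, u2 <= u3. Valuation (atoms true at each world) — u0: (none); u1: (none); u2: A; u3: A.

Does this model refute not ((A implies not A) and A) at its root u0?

No

u0 forces not ((A implies not A) and A): no world accessible from u0 forces (A implies not A) and A.
So the root u0 forces not ((A implies not A) and A); the model is not a countermodel.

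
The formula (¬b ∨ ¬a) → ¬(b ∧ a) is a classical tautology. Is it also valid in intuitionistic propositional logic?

Yes

This is a constructively valid De Morgan direction (disjunction of negations to negated conjunction), which is intuitionistically derivable.
If ¬b holds at a world then no accessible world forces b, hence none forces b ∧ a; likewise for ¬a.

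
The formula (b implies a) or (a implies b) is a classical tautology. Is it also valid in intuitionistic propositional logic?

This is the Gödel–Dummett linearity axiom, which is not intuitionistically valid.
A Kripke countermodel: worlds 0, 1, 2; order generated by 0 <= 1, 0 <= 2; atoms true at each world — 0:{}; 1:{b}; 2:{a}.
0 does not force (b implies a) or (a implies b): neither disjunct is forced at 0.
0 does not force b implies a: at the accessible world 1, 1 forces b but 1 does not force a.
1 lacks atom a, so 1 does not force a.
So the root 0 does not force the formula.

No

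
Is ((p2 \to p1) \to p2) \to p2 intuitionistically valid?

No

This is Peirce's law, which is not intuitionistically valid.
A Kripke countermodel: worlds u0, u1; order generated by u0 \le u1; atoms true at each world — u0:{}; u1:{p2}.
u0 \nVdash ((p2 \to p1) \to p2) \to p2: already at u0 itself, u0 \Vdash (p2 \to p1) \to p2 but u0 \nVdash p2.
u0 lacks atom p2, so u0 \nVdash p2.
So the root u0 does not force the formula.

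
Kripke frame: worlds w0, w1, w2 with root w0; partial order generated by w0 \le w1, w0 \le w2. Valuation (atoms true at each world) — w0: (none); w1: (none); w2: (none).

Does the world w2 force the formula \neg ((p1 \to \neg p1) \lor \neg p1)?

No

w2 \nVdash \neg ((p1 \to \neg p1) \lor \neg p1) since w2 is accessible from w2 and w2 \Vdash (p1 \to \neg p1) \lor \neg p1.
w2 \Vdash (p1 \to \neg p1) \lor \neg p1 via the disjunct p1 \to \neg p1.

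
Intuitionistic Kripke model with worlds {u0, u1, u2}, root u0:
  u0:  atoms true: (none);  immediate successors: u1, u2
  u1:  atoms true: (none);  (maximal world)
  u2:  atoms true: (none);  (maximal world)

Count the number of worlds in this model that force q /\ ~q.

u0: does not force it — u0 ||-/- q /\ ~q since u0 fails q.
u1: does not force it — u1 ||-/- q /\ ~q since u1 fails q.
u2: does not force it — u2 ||-/- q /\ ~q since u2 fails q.
Worlds forcing the formula: { }.

0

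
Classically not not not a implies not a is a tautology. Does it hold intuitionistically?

This is triple-negation reduction, which is intuitionistically derivable.
Assume not not not a and suppose a. Then not not a (double-negation introduction), contradicting not not not a. So not a.

Yes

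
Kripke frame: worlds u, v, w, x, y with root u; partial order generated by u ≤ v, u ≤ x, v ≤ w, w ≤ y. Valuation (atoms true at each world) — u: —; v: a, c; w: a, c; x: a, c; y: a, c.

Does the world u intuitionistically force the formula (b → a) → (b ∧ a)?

No

u ⊮ (b → a) → (b ∧ a): already at u itself, u ⊩ b → a but u ⊮ b ∧ a.
u ⊮ b ∧ a since u fails b.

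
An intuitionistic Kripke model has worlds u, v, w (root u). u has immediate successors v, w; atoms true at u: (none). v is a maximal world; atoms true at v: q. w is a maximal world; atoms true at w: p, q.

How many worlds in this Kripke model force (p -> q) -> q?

u: does not force it — u ||-/- (p -> q) -> q: already at u itself, u ||- p -> q but u ||-/- q.
v: forces it.
w: forces it.
Worlds forcing the formula: {v, w}.

2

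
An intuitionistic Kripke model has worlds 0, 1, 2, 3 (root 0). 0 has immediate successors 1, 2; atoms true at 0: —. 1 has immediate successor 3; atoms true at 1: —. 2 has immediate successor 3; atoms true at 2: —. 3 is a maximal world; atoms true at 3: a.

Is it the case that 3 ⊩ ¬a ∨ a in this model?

Yes

3 ⊩ ¬a ∨ a via the disjunct a.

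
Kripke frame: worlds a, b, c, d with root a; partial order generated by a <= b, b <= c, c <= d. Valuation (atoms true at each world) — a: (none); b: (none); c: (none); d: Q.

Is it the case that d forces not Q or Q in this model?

d forces not Q or Q via the disjunct Q.

Yes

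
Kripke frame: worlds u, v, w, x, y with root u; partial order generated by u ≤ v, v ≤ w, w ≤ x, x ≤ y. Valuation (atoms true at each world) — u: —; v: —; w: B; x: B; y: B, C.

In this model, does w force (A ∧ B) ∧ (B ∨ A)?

No

w ⊮ (A ∧ B) ∧ (B ∨ A) since w fails A ∧ B.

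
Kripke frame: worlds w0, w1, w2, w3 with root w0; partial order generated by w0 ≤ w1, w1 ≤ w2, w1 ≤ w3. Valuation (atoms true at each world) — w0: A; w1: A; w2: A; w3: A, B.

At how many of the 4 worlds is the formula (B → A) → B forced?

w0: does not force it — w0 ⊮ (B → A) → B: already at w0 itself, w0 ⊩ B → A but w0 ⊮ B.
w1: does not force it.
w2: does not force it.
w3: forces it.
Worlds forcing the formula: {w3}.

1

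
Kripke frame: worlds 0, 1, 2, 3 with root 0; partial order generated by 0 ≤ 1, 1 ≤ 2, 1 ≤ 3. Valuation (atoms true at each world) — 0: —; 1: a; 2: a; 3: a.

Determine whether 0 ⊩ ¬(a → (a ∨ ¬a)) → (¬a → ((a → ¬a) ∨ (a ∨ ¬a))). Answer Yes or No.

Yes

0 ⊩ ¬(a → (a ∨ ¬a)) → (¬a → ((a → ¬a) ∨ (a ∨ ¬a))) vacuously: no world accessible from 0 forces the antecedent ¬(a → (a ∨ ¬a)).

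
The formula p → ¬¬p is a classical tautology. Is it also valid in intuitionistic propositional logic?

This is double-negation introduction, which is intuitionistically derivable.
If a world forces p then every accessible world forces p (persistence), so none forces ¬p; hence ¬¬p.

Yes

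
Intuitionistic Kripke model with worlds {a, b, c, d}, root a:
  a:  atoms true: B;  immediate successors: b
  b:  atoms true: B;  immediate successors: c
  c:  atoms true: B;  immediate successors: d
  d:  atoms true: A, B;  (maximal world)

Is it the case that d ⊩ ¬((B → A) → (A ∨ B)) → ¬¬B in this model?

Yes

d ⊩ ¬((B → A) → (A ∨ B)) → ¬¬B vacuously: no world accessible from d forces the antecedent ¬((B → A) → (A ∨ B)).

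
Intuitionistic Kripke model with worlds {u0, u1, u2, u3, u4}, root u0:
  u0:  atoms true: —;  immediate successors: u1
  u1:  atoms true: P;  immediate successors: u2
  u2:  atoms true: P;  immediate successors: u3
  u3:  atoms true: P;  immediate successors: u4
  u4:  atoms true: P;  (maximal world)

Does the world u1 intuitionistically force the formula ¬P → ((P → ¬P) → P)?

Yes

u1 ⊩ ¬P → ((P → ¬P) → P) vacuously: no world accessible from u1 forces the antecedent ¬P.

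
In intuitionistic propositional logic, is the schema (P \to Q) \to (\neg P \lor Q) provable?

No

This is the material-implication-as-disjunction principle, which is not intuitionistically valid.
A Kripke countermodel: worlds s0, s1; order generated by s0 \le s1; atoms true at each world — s0:{}; s1:{P,Q}.
s0 \nVdash (P \to Q) \to (\neg P \lor Q): already at s0 itself, s0 \Vdash P \to Q but s0 \nVdash \neg P \lor Q.
s0 \nVdash \neg P \lor Q: neither disjunct is forced at s0.
s0 \nVdash \neg P since s1 is accessible from s0 and s1 \Vdash P.
So the root s0 does not force the formula.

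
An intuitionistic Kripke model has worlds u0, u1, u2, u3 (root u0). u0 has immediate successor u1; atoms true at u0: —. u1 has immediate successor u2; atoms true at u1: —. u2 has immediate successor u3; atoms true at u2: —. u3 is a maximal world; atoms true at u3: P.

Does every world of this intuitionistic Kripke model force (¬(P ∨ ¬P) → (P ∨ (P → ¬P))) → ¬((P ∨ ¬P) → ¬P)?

u0 ⊩ (¬(P ∨ ¬P) → (P ∨ (P → ¬P))) → ¬((P ∨ ¬P) → ¬P): every world accessible from u0 that forces ¬(P ∨ ¬P) → (P ∨ (P → ¬P)) (namely u0, u1, u2, u3) also forces ¬((P ∨ ¬P) → ¬P).
Since the root u0 forces (¬(P ∨ ¬P) → (P ∨ (P → ¬P))) → ¬((P ∨ ¬P) → ¬P) and forcing is persistent (monotone upward), every world forces it.

Yes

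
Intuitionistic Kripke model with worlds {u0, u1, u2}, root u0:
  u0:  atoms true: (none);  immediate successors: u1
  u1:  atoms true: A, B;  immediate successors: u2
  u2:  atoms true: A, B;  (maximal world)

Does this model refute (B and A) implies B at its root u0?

No

u0 forces (B and A) implies B: every world accessible from u0 that forces B and A (namely u1, u2) also forces B.
So the root u0 forces (B and A) implies B; the model is not a countermodel.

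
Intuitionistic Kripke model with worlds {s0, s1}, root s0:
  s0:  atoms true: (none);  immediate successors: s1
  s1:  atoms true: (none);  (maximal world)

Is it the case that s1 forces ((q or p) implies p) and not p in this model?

s1 forces ((q or p) implies p) and not p since s1 forces both conjuncts.

Yes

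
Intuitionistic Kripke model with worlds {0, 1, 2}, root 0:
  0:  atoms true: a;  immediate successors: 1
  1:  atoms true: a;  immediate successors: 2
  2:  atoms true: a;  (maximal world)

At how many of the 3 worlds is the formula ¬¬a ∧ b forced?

0

0: does not force it — 0 ⊮ ¬¬a ∧ b since 0 fails b.
1: does not force it.
2: does not force it.
Worlds forcing the formula: { }.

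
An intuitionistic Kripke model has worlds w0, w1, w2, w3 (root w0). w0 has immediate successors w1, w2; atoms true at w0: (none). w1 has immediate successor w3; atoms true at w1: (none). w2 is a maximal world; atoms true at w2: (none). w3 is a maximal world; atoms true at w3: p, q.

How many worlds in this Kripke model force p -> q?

4

w0: forces it.
w1: forces it.
w2: forces it.
w3: forces it.
Worlds forcing the formula: {w0, w1, w2, w3}.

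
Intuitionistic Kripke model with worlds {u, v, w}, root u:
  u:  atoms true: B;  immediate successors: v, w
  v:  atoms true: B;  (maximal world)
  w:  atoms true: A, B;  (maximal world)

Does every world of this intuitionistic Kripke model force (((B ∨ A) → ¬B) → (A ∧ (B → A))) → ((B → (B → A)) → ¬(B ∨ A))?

Not every world: u ⊮ (((B ∨ A) → ¬B) → (A ∧ (B → A))) → ((B → (B → A)) → ¬(B ∨ A)).
u ⊮ (((B ∨ A) → ¬B) → (A ∧ (B → A))) → ((B → (B → A)) → ¬(B ∨ A)): already at u itself, u ⊩ ((B ∨ A) → ¬B) → (A ∧ (B → A)) but u ⊮ (B → (B → A)) → ¬(B ∨ A).
u ⊮ (B → (B → A)) → ¬(B ∨ A): at the accessible world w, w ⊩ B → (B → A) but w ⊮ ¬(B ∨ A).
w ⊮ ¬(B ∨ A) since w is accessible from w and w ⊩ B ∨ A.

No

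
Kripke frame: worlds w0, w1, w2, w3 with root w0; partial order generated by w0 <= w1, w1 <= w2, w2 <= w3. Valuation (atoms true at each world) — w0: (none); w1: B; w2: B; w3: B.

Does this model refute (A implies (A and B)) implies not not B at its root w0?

No

w0 forces (A implies (A and B)) implies not not B: every world accessible from w0 that forces A implies (A and B) (namely w0, w1, w2, w3) also forces not not B.
So the root w0 forces (A implies (A and B)) implies not not B; the model is not a countermodel.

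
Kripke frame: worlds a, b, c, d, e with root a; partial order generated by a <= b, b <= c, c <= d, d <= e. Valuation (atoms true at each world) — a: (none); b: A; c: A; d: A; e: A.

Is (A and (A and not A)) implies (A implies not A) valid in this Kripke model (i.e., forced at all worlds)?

Yes

a forces (A and (A and not A)) implies (A implies not A) vacuously: no world accessible from a forces the antecedent A and (A and not A).
Since the root a forces (A and (A and not A)) implies (A implies not A) and forcing is persistent (monotone upward), every world forces it.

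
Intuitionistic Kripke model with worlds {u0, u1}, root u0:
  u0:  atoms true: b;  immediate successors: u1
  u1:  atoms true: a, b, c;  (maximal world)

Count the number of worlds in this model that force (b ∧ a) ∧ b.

u0: does not force it — u0 ⊮ (b ∧ a) ∧ b since u0 fails b ∧ a.
u1: forces it.
Worlds forcing the formula: {u1}.

1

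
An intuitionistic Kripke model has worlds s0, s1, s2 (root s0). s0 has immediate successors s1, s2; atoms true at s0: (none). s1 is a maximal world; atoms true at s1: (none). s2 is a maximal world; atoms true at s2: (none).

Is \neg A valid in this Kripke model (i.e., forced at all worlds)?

Yes

s0 \Vdash \neg A: no world accessible from s0 forces A.
Since the root s0 forces \neg A and forcing is persistent (monotone upward), every world forces it.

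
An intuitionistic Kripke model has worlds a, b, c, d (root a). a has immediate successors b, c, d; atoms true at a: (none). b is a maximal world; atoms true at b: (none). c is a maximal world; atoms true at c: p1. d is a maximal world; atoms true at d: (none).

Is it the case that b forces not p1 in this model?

b forces not p1: no world accessible from b forces p1.

Yes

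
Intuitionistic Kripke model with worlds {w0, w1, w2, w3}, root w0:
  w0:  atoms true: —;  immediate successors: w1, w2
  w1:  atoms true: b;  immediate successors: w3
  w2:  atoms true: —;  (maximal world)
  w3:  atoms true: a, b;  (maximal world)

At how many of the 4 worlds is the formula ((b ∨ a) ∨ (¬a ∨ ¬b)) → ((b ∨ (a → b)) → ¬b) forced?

1

w0: does not force it — w0 ⊮ ((b ∨ a) ∨ (¬a ∨ ¬b)) → ((b ∨ (a → b)) → ¬b): at the accessible world w1, w1 ⊩ (b ∨ a) ∨ (¬a ∨ ¬b) but w1 ⊮ (b ∨ (a → b)) → ¬b.
w1: does not force it — w1 ⊮ ((b ∨ a) ∨ (¬a ∨ ¬b)) → ((b ∨ (a → b)) → ¬b): already at w1 itself, w1 ⊩ (b ∨ a) ∨ (¬a ∨ ¬b) but w1 ⊮ (b ∨ (a → b)) → ¬b.
w2: forces it.
w3: does not force it.
Worlds forcing the formula: {w2}.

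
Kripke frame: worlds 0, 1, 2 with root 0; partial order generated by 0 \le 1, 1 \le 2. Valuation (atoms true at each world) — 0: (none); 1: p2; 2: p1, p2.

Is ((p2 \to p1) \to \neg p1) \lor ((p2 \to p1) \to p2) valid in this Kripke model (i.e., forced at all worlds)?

Yes

0 \Vdash ((p2 \to p1) \to \neg p1) \lor ((p2 \to p1) \to p2) via the disjunct (p2 \to p1) \to p2.
Since the root 0 forces ((p2 \to p1) \to \neg p1) \lor ((p2 \to p1) \to p2) and forcing is persistent (monotone upward), every world forces it.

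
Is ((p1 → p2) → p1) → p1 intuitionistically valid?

No

This is Peirce's law, which is not intuitionistically valid.
A Kripke countermodel: worlds s0, s1; order generated by s0 ≤ s1; atoms true at each world — s0:{}; s1:{p1}.
s0 ⊮ ((p1 → p2) → p1) → p1: already at s0 itself, s0 ⊩ (p1 → p2) → p1 but s0 ⊮ p1.
s0 lacks atom p1, so s0 ⊮ p1.
So the root s0 does not force the formula.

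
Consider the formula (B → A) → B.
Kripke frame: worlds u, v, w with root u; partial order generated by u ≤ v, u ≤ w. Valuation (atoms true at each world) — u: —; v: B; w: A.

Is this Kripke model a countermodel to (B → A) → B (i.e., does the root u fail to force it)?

u ⊮ (B → A) → B: at the accessible world w, w ⊩ B → A but w ⊮ B.
w lacks atom B, so w ⊮ B.
So the root u does not force (B → A) → B; the model is a countermodel.

Yes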